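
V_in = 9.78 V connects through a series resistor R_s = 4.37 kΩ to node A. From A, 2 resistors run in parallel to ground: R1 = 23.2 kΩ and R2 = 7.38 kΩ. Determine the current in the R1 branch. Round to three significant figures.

I ≈ 0.237 mA

Equivalent of the parallel group: R_p = 5.599 kΩ.
Node voltage V_A = V_in · R_p/(R_s + R_p) = 9.78 × 0.5616 = 5.493 V.
Branch current I = V_A/R1 = 5.493/23.2 = 0.2368 mA.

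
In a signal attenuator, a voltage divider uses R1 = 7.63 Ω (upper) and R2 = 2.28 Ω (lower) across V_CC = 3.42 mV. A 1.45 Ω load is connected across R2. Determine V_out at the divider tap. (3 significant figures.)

First combine the lower leg with the load: R2 ‖ R_L = 0.8863 Ω.
Voltage divider with the loaded lower leg: V_out = 3.42 × 0.8863/(7.63 + 0.8863) = 3.42 × 0.1041 = 0.3559 mV.

V_out ≈ 0.356 mV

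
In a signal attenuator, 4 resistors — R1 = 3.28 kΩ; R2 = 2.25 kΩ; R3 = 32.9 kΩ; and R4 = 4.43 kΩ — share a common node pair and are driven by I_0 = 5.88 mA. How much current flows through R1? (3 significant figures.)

I ≈ 1.78 mA

ΣG = 1/3.28 + 1/2.25 + 1/32.9 + 1/4.43 = 1.005.
R1 takes the fraction G_k/ΣG = 0.3049/1.005 = 0.3032, so I = 5.88 × 0.3032 = 1.783 mA.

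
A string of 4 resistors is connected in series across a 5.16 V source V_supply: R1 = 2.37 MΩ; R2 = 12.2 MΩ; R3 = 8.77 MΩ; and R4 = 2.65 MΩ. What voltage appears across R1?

V ≈ 0.471 V

Total series resistance ΣR = 2.37 + 12.2 + 8.77 + 2.65 = 25.99 MΩ.
By the voltage-divider rule, V = 5.16 × 2.370/25.99 = 0.4705 V.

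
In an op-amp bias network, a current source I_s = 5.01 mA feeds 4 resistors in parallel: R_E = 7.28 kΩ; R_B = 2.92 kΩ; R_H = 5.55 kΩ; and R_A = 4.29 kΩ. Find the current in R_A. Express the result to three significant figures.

ΣG = 1/7.28 + 1/2.92 + 1/5.55 + 1/4.29 = 0.8931.
R_A takes the fraction G_k/ΣG = 0.2331/0.8931 = 0.2610, so I = 5.01 × 0.2610 = 1.308 mA.

I ≈ 1.31 mA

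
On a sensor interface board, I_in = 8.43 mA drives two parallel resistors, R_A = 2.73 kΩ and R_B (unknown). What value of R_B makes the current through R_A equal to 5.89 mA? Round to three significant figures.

The fraction through R_A equals R_B/(R_A+R_B).
5.89/8.43 = R_B/(R_A + R_B) → R_B = R_A · (0.6987)/(1 − 0.6987) = 2.73 × 2.319 = 6.331 kΩ.

R_B ≈ 6.33 kΩ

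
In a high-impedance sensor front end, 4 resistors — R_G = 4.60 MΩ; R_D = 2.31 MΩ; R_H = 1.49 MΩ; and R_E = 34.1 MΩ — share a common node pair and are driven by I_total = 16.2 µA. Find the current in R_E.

ΣG = 1/4.60 + 1/2.31 + 1/1.49 + 1/34.1 = 1.351.
Current divider: I(R_E) = I_total · G_k/ΣG = 16.2 × (0.02933/1.351) = 16.2 × 0.02171 = 0.3517 µA.

I ≈ 0.352 µA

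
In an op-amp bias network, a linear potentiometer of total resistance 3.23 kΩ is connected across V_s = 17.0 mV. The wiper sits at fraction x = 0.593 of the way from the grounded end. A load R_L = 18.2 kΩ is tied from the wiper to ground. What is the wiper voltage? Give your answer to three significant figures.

V_out ≈ 9.67 mV

The pot divides into 1.315 kΩ above the wiper and 1.915 kΩ below.
(x·R_p) ‖ R_L = 1.733 kΩ.
V_out = 17.0 × 1.733/(1.315 + 1.733) = 9.667 mV.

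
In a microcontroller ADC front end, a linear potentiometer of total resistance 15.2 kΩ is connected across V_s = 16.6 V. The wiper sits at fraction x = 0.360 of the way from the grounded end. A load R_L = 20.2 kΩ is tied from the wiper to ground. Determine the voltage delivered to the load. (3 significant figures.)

V_out ≈ 5.09 V

The pot divides into 9.728 kΩ above the wiper and 5.472 kΩ below.
(x·R_p) ‖ R_L = 4.306 kΩ.
Then V_out = V_s · 4.306/(9.728 + 4.306) = 5.093 V.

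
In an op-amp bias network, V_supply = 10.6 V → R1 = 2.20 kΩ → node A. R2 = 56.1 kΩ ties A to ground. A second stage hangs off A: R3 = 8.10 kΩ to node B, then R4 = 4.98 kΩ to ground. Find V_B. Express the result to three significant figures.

V_B ≈ 3.34 V

Node A sees R2 in parallel with the series input of stage 2, R3 + R4 = 13.08 kΩ.
R2 ‖ (R3+R4) = 10.61 kΩ.
V_A = 10.6 × 10.61/(2.20 + 10.61) = 8.779 V.
V_B = V_A × 0.3807 = 3.343 V.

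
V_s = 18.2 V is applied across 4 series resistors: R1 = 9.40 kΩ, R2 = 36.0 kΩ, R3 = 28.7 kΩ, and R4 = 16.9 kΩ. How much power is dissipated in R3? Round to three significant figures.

The common current is I = 18.2/91.00 = 0.2000 mA.
P = I²R = 0.04000 × 28.7 = 1.148 mW.

P ≈ 1.15 mW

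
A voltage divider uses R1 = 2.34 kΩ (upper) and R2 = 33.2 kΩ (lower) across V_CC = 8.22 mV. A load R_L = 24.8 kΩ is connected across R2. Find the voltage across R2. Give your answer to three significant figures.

The load sits in parallel with R2, giving an effective lower resistance R2' = R2·R_L/(R2+R_L) = 14.20 kΩ.
Voltage divider with the loaded lower leg: V_out = 8.22 × 14.20/(2.34 + 14.20) = 8.22 × 0.8585 = 7.057 mV.

V_out ≈ 7.06 mV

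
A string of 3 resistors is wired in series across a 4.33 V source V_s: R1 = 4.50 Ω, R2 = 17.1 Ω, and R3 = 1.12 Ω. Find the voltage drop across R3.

Series total: ΣR = 4.50 + 17.1 + 1.12 = 22.72 Ω.
Voltage divider: V = V_s · (1.120 / 22.72) = 4.33 × 0.04930 = 0.2135 V.

V ≈ 0.213 V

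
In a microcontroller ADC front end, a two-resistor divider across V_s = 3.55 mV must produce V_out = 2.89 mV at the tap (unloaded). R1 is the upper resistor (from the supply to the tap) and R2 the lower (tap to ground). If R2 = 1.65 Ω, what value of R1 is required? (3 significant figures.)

The divider ratio is R2/(R1+R2) = 2.89/3.55 = 0.8141.
R1 = R2·(1/k − 1) = 1.65 × 0.2284 = 0.3768 Ω.

R1 ≈ 0.377 Ω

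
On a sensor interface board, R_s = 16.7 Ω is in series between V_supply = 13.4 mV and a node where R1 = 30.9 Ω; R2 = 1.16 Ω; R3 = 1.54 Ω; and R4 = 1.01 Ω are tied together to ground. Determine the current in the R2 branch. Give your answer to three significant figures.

I ≈ 0.267 mA

Parallel bank: R_p = 1/(1/30.9 + 1/1.16 + 1/1.54 + 1/1.01) = 0.3947 Ω.
V_A by voltage divider: V_A = 13.4 × 0.3947/(16.7 + 0.3947) = 0.3094 mV.
Branch current I = V_A/R2 = 0.3094/1.16 = 0.2667 mA.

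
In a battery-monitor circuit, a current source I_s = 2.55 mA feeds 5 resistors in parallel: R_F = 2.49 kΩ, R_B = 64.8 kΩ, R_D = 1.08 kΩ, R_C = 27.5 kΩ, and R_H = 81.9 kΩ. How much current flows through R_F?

I ≈ 0.736 mA

ΣG = 1/2.49 + 1/64.8 + 1/1.08 + 1/27.5 + 1/81.9 = 1.392.
Current divider: I(R_F) = I_s · G_k/ΣG = 2.55 × (0.4016/1.392) = 2.55 × 0.2886 = 0.7359 mA.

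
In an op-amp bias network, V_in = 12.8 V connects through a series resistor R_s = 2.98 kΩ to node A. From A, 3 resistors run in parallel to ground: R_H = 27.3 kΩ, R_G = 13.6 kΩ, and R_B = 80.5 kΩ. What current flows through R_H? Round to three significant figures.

I ≈ 0.343 mA

Parallel bank: R_p = 1/(1/27.3 + 1/13.6 + 1/80.5) = 8.158 kΩ.
V_A by voltage divider: V_A = 12.8 × 8.158/(2.98 + 8.158) = 9.375 V.
Branch current I = V_A/R_H = 9.375/27.3 = 0.3434 mA.
(Equivalently: I_total = 1.149 mA, then current-divider fraction G_k/ΣG = 0.2988.)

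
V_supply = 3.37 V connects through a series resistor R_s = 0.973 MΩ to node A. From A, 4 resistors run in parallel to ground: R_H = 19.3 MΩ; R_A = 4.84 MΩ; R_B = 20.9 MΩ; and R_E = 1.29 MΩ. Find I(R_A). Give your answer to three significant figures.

I ≈ 0.339 µA

Parallel bank: R_p = 1/(1/19.3 + 1/4.84 + 1/20.9 + 1/1.29) = 0.9247 MΩ.
V_A = 3.37 × 0.9247/1.898 = 1.642 V.
I(R_A) = V_A / R_A = 1.642/4.84 = 0.3393 µA.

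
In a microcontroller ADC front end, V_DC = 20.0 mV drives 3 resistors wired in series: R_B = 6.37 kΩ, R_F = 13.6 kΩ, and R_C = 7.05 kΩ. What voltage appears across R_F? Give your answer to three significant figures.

V ≈ 10.1 mV

ΣR = 6.37 + 13.6 + 7.05 = 27.02 kΩ.
V = V_DC · R/ΣR = 20.0 × 0.5033 = 10.07 mV.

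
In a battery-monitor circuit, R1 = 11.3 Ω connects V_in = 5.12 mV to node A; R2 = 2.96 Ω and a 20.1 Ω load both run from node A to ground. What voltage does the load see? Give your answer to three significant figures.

The load sits in parallel with R2, giving an effective lower resistance R2' = R2·R_L/(R2+R_L) = 2.580 Ω.
Now apply the divider: V_out = 5.12 × 0.1859 = 0.9517 mV.

V_out ≈ 0.952 mV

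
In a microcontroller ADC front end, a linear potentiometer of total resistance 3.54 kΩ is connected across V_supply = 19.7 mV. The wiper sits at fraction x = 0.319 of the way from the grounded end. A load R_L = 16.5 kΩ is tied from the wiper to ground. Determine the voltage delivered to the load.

Split the track: R_lower = x·R_p = 1.129 kΩ, R_upper = (1−x)·R_p = 2.411 kΩ.
Lower segment in parallel with the load: 1.129 ‖ 16.5 = 1.057 kΩ.
Then V_out = V_supply · 1.057/(2.411 + 1.057) = 6.004 mV.

V_out ≈ 6.00 mV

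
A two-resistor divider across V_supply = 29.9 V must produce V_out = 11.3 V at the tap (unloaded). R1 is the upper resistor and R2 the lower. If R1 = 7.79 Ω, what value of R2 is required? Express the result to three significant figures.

R2 ≈ 4.73 Ω

V_out/V_supply = R2/(R1+R2) = 0.3779.
So R2 = R1 · V_out/(V_supply − V_out) = 7.79 × 11.3/(29.9 − 11.3) = 7.79 × 0.6075 = 4.733 Ω.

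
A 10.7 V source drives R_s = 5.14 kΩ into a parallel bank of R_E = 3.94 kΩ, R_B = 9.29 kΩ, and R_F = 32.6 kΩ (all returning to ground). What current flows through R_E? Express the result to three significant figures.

Combine the parallel branches: R_p = (1/3.94 + 1/9.29 + 1/32.6)⁻¹ = 2.550 kΩ.
V_A by voltage divider: V_A = 10.7 × 2.550/(5.14 + 2.550) = 3.548 V.
I(R_E) = V_A / R_E = 3.548/3.94 = 0.9006 mA.

I ≈ 0.901 mA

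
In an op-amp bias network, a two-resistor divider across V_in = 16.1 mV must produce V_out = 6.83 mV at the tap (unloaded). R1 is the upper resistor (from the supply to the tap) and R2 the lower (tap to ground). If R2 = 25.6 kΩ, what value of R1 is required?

R1 ≈ 34.7 kΩ

The divider ratio is R2/(R1+R2) = 6.83/16.1 = 0.4242.
Rearranging, R1 = R2·(1−k)/k = 25.6 × 1.357 = 34.75 kΩ.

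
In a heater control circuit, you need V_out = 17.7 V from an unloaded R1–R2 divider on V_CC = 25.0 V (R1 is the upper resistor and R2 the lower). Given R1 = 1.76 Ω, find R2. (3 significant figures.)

V_out/V_CC = R2/(R1+R2) = 0.7080.
R2 = R1 · 0.7080/(1 − 0.7080) = 4.267 Ω.

R2 ≈ 4.27 Ω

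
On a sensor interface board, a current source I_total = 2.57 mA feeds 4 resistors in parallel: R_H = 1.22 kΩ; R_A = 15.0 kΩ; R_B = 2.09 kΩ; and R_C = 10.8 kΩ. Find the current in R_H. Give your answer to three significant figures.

I ≈ 1.45 mA

Total conductance ΣG = 1/1.22 + 1/15.0 + 1/2.09 + 1/10.8 = 1.457 (units of 1/kΩ).
Current divider: I(R_H) = I_total · G_k/ΣG = 2.57 × (0.8197/1.457) = 2.57 × 0.5624 = 1.445 mA.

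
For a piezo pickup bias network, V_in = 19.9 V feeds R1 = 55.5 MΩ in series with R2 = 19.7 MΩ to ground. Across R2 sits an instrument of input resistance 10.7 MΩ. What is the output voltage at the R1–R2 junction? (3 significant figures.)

V_out ≈ 2.21 V

R2 ‖ R_L = (19.7 × 10.7)/(19.7 + 10.7) = 6.934 MΩ.
Voltage divider with the loaded lower leg: V_out = 19.9 × 6.934/(55.5 + 6.934) = 19.9 × 0.1111 = 2.210 V.
(Unloaded it would be 5.21 V; the load pulls it down.)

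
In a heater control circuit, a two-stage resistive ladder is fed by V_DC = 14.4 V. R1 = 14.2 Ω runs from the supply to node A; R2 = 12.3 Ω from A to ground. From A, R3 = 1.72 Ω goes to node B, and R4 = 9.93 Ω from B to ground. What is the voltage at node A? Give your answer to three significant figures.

The second stage (R3 + R4 = 11.65 Ω) loads node A in parallel with R2.
Effective lower resistance at A: R2 ‖ 11.65 = 5.983 Ω.
V_A = 14.4 × 5.983/(14.2 + 5.983) = 4.269 V.

V_A ≈ 4.27 V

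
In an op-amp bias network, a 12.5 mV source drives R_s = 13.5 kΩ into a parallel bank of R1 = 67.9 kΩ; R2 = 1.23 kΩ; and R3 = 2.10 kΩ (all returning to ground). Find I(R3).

I ≈ 0.320 µA

Parallel bank: R_p = 1/(1/67.9 + 1/1.23 + 1/2.10) = 0.7669 kΩ.
V_A = 12.5 × 0.7669/14.27 = 0.6719 mV.
I(R3) = V_A / R3 = 0.6719/2.10 = 0.3200 µA.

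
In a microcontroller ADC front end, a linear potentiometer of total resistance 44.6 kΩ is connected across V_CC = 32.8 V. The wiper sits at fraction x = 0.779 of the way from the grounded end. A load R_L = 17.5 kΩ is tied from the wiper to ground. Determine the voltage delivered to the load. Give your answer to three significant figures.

V_out ≈ 17.8 V

Split the track: R_lower = x·R_p = 34.74 kΩ, R_upper = (1−x)·R_p = 9.857 kΩ.
Lower segment in parallel with the load: 34.74 ‖ 17.5 = 11.64 kΩ.
Then V_out = V_CC · 11.64/(9.857 + 11.64) = 17.76 V.
(Unloaded: V_out = x·V_CC = 25.6 V.)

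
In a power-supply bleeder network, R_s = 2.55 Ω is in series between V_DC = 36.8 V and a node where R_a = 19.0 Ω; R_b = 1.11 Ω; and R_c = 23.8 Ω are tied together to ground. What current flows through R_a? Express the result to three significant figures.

I ≈ 0.547 A

Combine the parallel branches: R_p = (1/19.0 + 1/1.11 + 1/23.8)⁻¹ = 1.004 Ω.
Node voltage V_A = V_DC · R_p/(R_s + R_p) = 36.8 × 0.2826 = 10.40 V.
Branch current I = V_A/R_a = 10.40/19.0 = 0.5473 A.
(Check via current divider: I_total = 10.35 A; share G_k/ΣG = 0.05287 → same result.)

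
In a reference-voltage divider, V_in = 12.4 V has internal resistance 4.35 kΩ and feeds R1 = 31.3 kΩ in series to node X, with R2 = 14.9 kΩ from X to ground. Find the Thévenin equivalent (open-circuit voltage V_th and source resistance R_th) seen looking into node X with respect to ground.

V_th ≈ 3.65 V, R_th ≈ 10.5 kΩ

R1' = 4.35 + 31.3 = 35.65 kΩ (source resistance + R1).
V_th is the unloaded tap voltage: V_in · R2/(R1'+R2) = 12.4 × 0.2948 = 3.655 V.
With V_in suppressed (replaced by a short), R_th = R1' ‖ R2 = (35.65 × 14.9)/(35.65 + 14.9) = 10.51 kΩ.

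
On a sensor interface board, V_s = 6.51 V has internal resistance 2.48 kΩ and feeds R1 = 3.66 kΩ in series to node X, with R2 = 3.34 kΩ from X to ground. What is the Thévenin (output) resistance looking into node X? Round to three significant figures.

R_th ≈ 2.16 kΩ

R1' = 2.48 + 3.66 = 6.140 kΩ (source resistance + R1).
Zeroing V_s shorts the top of R1' to ground, so R_th = R1' ‖ R2 = 2.163 kΩ.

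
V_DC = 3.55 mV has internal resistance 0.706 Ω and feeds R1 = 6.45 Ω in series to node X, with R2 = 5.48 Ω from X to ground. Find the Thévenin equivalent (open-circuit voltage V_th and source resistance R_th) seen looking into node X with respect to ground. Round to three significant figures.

R1' = 0.706 + 6.45 = 7.156 Ω (source resistance + R1).
Open-circuit (no load on X): V_th = V_DC · R2/(R1' + R2) = 3.55 × 5.48/(7.156 + 5.48) = 1.540 mV.
Looking into X with the source shorted: R_th = R1'·R2/(R1'+R2) = 7.156 × 5.48/12.64 = 3.103 Ω.

V_th ≈ 1.54 mV, R_th ≈ 3.10 Ω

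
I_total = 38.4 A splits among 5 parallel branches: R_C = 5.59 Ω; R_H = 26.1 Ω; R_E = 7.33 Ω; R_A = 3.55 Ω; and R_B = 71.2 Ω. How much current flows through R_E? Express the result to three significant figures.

Conductances: ΣG = 1/5.59 + 1/26.1 + 1/7.33 + 1/3.55 + 1/71.2 = 0.6494 (1/Ω).
Current divider: I(R_E) = I_total · G_k/ΣG = 38.4 × (0.1364/0.6494) = 38.4 × 0.2101 = 8.067 A.

I ≈ 8.07 A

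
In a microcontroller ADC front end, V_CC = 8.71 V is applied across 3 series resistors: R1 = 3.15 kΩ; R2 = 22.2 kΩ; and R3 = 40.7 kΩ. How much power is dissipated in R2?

Series current I = V_CC/ΣR = 8.71/66.05 = 0.1319 mA.
P(R2) = I²·R2 = (0.1319)² × 22.2 = 0.3861 mW.

P ≈ 0.386 mW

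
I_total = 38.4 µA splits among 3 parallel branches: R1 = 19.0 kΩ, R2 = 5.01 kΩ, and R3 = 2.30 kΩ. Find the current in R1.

I ≈ 2.94 µA

ΣG = 1/19.0 + 1/5.01 + 1/2.30 = 0.6870.
Current divider: I(R1) = I_total · G_k/ΣG = 38.4 × (0.05263/0.6870) = 38.4 × 0.07661 = 2.942 µA.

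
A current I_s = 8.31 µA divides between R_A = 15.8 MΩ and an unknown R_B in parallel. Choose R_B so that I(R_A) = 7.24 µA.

Two-branch current divider: I_A = I_s · R_B/(R_A + R_B).
With f = 0.8712, R_B = R_A · f/(1−f) = 15.8 × 6.766 = 106.9 MΩ.

R_B ≈ 107 MΩ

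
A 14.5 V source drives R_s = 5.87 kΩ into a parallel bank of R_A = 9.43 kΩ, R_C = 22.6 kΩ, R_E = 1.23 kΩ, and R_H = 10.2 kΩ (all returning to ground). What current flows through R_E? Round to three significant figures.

I ≈ 1.63 mA

Equivalent of the parallel group: R_p = 0.9422 kΩ.
Node voltage V_A = V_CC · R_p/(R_s + R_p) = 14.5 × 0.1383 = 2.006 V.
I(R_E) = V_A / R_E = 2.006/1.23 = 1.630 mA.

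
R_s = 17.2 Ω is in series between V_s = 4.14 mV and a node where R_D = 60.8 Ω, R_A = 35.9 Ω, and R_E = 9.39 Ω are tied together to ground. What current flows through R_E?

Parallel bank: R_p = 1/(1/60.8 + 1/35.9 + 1/9.39) = 6.631 Ω.
V_A by voltage divider: V_A = 4.14 × 6.631/(17.2 + 6.631) = 1.152 mV.
Branch current I = V_A/R_E = 1.152/9.39 = 0.1227 mA.
(Equivalently: I_total = 0.1737 mA, then current-divider fraction G_k/ΣG = 0.7062.)

I ≈ 0.123 mA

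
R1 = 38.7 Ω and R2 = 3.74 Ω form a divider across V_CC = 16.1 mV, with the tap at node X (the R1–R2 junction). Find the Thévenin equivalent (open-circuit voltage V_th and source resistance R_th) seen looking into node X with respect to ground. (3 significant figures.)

With X open, the divider is unloaded: V_th = 16.1 × 3.74/42.44 = 1.419 mV.
Looking into X with the source shorted: R_th = R1·R2/(R1+R2) = 38.70 × 3.74/42.44 = 3.410 Ω.

V_th ≈ 1.42 mV, R_th ≈ 3.41 Ω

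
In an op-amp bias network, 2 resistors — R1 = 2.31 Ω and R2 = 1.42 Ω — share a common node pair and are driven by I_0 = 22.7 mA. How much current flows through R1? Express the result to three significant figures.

For two parallel branches, I_k = I_0 · (other R)/(sum of R).
So I = 22.7 × 1.42/3.730 = 8.642 mA.

I ≈ 8.64 mA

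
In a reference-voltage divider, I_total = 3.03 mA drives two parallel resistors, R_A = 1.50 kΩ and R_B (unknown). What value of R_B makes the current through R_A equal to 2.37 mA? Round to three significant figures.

Two-branch current divider: I_A = I_total · R_B/(R_A + R_B).
2.37/3.03 = R_B/(R_A + R_B) → R_B = R_A · (0.7822)/(1 − 0.7822) = 1.50 × 3.591 = 5.386 kΩ.

R_B ≈ 5.39 kΩ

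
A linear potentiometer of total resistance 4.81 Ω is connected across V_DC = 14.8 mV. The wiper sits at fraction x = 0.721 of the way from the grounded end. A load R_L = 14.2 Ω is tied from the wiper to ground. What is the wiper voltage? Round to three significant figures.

Lower segment x·R_p = 3.468 Ω; upper segment (1−x)·R_p = 1.342 Ω.
Lower segment in parallel with the load: 3.468 ‖ 14.2 = 2.787 Ω.
Loaded-divider output: V_out = 14.8 × 0.6750 = 9.990 mV.

V_out ≈ 9.99 mV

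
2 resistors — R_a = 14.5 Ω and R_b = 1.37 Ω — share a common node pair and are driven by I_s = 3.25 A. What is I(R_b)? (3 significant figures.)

I ≈ 2.97 A

For two parallel branches, I_k = I_s · (other R)/(sum of R).
So I = 3.25 × 14.5/15.87 = 2.969 A.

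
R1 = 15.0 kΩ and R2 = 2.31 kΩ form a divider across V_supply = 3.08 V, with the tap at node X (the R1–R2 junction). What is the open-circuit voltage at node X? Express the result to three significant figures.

Open-circuit (no load on X): V_th = V_supply · R2/(R1 + R2) = 3.08 × 2.31/(15.00 + 2.31) = 0.4110 V.

V_th ≈ 0.411 V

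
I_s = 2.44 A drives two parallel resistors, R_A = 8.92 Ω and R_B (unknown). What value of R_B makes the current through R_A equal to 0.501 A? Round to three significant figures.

Two-branch current divider: I_A = I_s · R_B/(R_A + R_B).
0.501/2.44 = R_B/(R_A + R_B) → R_B = R_A · (0.2053)/(1 − 0.2053) = 8.92 × 0.2584 = 2.305 Ω.

R_B ≈ 2.30 Ω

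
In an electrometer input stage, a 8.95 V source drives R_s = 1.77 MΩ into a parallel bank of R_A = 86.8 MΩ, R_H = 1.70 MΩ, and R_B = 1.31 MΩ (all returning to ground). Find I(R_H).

Combine the parallel branches: R_p = (1/86.8 + 1/1.70 + 1/1.31)⁻¹ = 0.7336 MΩ.
Node voltage V_A = V_supply · R_p/(R_s + R_p) = 8.95 × 0.2930 = 2.623 V.
Branch current I = V_A/R_H = 2.623/1.70 = 1.543 µA.

I ≈ 1.54 µA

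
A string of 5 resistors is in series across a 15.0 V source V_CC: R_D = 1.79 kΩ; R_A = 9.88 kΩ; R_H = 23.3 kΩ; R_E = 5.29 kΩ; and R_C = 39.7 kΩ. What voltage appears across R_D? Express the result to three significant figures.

V ≈ 0.336 V

ΣR = 1.79 + 9.88 + 23.3 + 5.29 + 39.7 = 79.96 kΩ.
Voltage divider: V = V_CC · (1.790 / 79.96) = 15.0 × 0.02239 = 0.3358 V.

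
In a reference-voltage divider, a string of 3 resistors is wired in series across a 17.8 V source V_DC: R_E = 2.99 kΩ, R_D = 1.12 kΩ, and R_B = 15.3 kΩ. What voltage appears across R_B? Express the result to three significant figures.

ΣR = 2.99 + 1.12 + 15.3 = 19.41 kΩ.
Voltage divider: V = V_DC · (15.30 / 19.41) = 17.8 × 0.7883 = 14.03 V.

V ≈ 14.0 V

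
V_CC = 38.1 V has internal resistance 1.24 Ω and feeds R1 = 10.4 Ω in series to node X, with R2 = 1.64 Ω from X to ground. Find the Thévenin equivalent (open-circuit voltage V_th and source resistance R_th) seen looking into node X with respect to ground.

V_th ≈ 4.71 V, R_th ≈ 1.44 Ω

R1' = 1.24 + 10.4 = 11.64 Ω (source resistance + R1).
With X open, the divider is unloaded: V_th = 38.1 × 1.64/13.28 = 4.705 V.
With V_CC suppressed (replaced by a short), R_th = R1' ‖ R2 = (11.64 × 1.64)/(11.64 + 1.64) = 1.437 Ω.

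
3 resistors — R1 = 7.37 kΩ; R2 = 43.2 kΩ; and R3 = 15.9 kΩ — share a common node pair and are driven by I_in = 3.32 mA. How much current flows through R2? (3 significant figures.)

Total conductance ΣG = 1/7.37 + 1/43.2 + 1/15.9 = 0.2217 (units of 1/kΩ).
Current divider: I(R2) = I_in · G_k/ΣG = 3.32 × (0.02315/0.2217) = 3.32 × 0.1044 = 0.3466 mA.

I ≈ 0.347 mA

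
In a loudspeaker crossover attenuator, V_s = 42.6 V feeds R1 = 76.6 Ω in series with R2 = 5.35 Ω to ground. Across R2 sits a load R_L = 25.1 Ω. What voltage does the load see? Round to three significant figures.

The load sits in parallel with R2, giving an effective lower resistance R2' = R2·R_L/(R2+R_L) = 4.410 Ω.
Voltage divider with the loaded lower leg: V_out = 42.6 × 4.410/(76.6 + 4.410) = 42.6 × 0.05444 = 2.319 V.

V_out ≈ 2.32 V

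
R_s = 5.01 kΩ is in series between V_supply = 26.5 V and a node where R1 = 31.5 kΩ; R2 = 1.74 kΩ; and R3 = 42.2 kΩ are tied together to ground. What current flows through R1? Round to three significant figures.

Parallel bank: R_p = 1/(1/31.5 + 1/1.74 + 1/42.2) = 1.587 kΩ.
Node voltage V_A = V_supply · R_p/(R_s + R_p) = 26.5 × 0.2406 = 6.375 V.
I(R1) = V_A / R1 = 6.375/31.5 = 0.2024 mA.

I ≈ 0.202 mA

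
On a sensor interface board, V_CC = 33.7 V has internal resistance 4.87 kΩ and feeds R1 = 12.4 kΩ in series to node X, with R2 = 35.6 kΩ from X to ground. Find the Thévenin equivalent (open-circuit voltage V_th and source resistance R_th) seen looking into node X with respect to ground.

V_th ≈ 22.7 V, R_th ≈ 11.6 kΩ

R1' = 4.87 + 12.4 = 17.27 kΩ (source resistance + R1).
With X open, the divider is unloaded: V_th = 33.7 × 35.6/52.87 = 22.69 V.
With V_CC suppressed (replaced by a short), R_th = R1' ‖ R2 = (17.27 × 35.6)/(17.27 + 35.6) = 11.63 kΩ.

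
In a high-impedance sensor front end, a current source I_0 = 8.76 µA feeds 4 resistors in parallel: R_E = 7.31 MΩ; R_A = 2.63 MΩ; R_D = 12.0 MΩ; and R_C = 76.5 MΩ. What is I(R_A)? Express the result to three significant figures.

I ≈ 5.43 µA

Total conductance ΣG = 1/7.31 + 1/2.63 + 1/12.0 + 1/76.5 = 0.6134 (units of 1/MΩ).
Current divider: I(R_A) = I_0 · G_k/ΣG = 8.76 × (0.3802/0.6134) = 8.76 × 0.6198 = 5.430 µA.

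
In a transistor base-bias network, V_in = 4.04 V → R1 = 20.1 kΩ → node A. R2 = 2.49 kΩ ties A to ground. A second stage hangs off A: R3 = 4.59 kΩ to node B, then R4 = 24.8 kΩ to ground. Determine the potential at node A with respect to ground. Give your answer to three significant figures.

V_A ≈ 0.414 V

Looking into the second stage from A: R3 + R4 = 29.39 kΩ appears in parallel with R2.
R2 ‖ (R3+R4) = 2.296 kΩ.
V_A = 4.04 × 2.296/(20.1 + 2.296) = 0.4141 V.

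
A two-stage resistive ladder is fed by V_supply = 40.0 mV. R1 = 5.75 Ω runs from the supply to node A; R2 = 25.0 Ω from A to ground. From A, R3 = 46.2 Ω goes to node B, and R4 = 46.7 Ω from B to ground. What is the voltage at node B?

Node A sees R2 in parallel with the series input of stage 2, R3 + R4 = 92.90 Ω.
R2 ‖ (R3+R4) = 19.70 Ω.
V_A = 40.0 × 19.70/(5.75 + 19.70) = 30.96 mV.
Then the unloaded second divider: V_B = V_A × R4/(R3+R4) = 30.96 × 0.5027 = 15.56 mV.

V_B ≈ 15.6 mV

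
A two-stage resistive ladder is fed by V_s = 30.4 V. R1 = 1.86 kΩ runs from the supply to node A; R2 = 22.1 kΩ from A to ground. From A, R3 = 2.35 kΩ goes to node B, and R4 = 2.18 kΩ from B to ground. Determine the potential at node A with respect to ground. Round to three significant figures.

V_A ≈ 20.3 V

The second stage (R3 + R4 = 4.530 kΩ) loads node A in parallel with R2.
R2 ‖ (R3+R4) = 3.759 kΩ.
V_A = 30.4 × 3.759/(1.86 + 3.759) = 20.34 V.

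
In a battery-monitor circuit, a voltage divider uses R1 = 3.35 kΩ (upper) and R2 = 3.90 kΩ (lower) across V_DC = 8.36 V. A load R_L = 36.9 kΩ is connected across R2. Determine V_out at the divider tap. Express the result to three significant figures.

R2 ‖ R_L = (3.90 × 36.9)/(3.90 + 36.9) = 3.527 kΩ.
Then V_out = V_DC · R2'/(R1 + R2') = 8.36 × 3.527/6.877 = 4.288 V.

V_out ≈ 4.29 V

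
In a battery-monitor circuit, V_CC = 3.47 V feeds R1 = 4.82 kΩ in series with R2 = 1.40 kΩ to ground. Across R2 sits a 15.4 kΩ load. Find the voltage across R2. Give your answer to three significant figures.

R2 ‖ R_L = (1.40 × 15.4)/(1.40 + 15.4) = 1.283 kΩ.
Voltage divider with the loaded lower leg: V_out = 3.47 × 1.283/(4.82 + 1.283) = 3.47 × 0.2103 = 0.7296 V.
(Unloaded it would be 0.781 V; the load pulls it down.)

V_out ≈ 0.730 V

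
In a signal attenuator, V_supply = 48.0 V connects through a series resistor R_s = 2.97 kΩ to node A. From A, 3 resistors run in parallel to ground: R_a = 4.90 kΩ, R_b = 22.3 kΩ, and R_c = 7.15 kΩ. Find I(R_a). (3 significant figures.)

Parallel bank: R_p = 1/(1/4.90 + 1/22.3 + 1/7.15) = 2.572 kΩ.
V_A by voltage divider: V_A = 48.0 × 2.572/(2.97 + 2.572) = 22.28 V.
Branch current I = V_A/R_a = 22.28/4.90 = 4.546 mA.
(Equivalently: I_total = 8.661 mA, then current-divider fraction G_k/ΣG = 0.5249.)

I ≈ 4.55 mA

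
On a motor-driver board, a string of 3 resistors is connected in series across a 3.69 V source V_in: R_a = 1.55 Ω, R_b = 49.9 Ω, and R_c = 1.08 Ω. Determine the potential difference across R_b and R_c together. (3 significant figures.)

V ≈ 3.58 V

ΣR = 1.55 + 49.9 + 1.08 = 52.53 Ω.
R_{R_b..R_c} = 49.9 + 1.08 = 50.98 Ω.
Voltage divider: V = V_in · (50.98 / 52.53) = 3.69 × 0.9705 = 3.581 V.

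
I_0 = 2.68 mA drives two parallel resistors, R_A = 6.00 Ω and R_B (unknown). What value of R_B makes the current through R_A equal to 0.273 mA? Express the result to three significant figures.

In a two-way split, I_A/I_0 = R_B/(R_A + R_B).
0.273/2.68 = R_B/(R_A + R_B) → R_B = R_A · (0.1019)/(1 − 0.1019) = 6.00 × 0.1134 = 0.6805 Ω.

R_B ≈ 0.681 Ω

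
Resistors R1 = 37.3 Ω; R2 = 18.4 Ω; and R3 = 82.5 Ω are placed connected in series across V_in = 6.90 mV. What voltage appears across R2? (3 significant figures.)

ΣR = 37.3 + 18.4 + 82.5 = 138.2 Ω.
By the voltage-divider rule, V = 6.90 × 18.40/138.2 = 0.9187 mV.

V ≈ 0.919 mV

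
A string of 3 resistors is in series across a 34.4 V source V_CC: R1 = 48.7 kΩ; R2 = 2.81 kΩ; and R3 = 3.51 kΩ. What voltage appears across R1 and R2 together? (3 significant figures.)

ΣR = 48.7 + 2.81 + 3.51 = 55.02 kΩ.
R_{R1..R2} = 48.7 + 2.81 = 51.51 kΩ.
By the voltage-divider rule, V = 34.4 × 51.51/55.02 = 32.21 V.

V ≈ 32.2 V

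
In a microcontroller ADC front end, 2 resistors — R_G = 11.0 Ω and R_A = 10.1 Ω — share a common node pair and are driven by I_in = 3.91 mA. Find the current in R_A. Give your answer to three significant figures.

For two parallel branches, I_k = I_in · (other R)/(sum of R).
So I = 3.91 × 11.0/21.10 = 2.038 mA.

I ≈ 2.04 mA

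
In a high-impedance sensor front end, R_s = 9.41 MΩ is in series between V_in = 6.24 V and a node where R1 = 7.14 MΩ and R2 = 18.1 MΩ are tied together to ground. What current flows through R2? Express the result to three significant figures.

Combine the parallel branches: R_p = (1/7.14 + 1/18.1)⁻¹ = 5.120 MΩ.
V_A = 6.24 × 5.120/14.53 = 2.199 V.
Branch current I = V_A/R2 = 2.199/18.1 = 0.1215 µA.

I ≈ 0.121 µA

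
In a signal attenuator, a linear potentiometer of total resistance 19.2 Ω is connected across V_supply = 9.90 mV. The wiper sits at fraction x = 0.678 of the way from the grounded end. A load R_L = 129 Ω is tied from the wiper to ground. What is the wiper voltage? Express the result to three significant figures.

Lower segment x·R_p = 13.02 Ω; upper segment (1−x)·R_p = 6.182 Ω.
R_L loads the lower segment: effective lower R = 11.82 Ω.
Then V_out = V_supply · 11.82/(6.182 + 11.82) = 6.501 mV.
(Unloaded: V_out = x·V_supply = 6.71 mV.)

V_out ≈ 6.50 mV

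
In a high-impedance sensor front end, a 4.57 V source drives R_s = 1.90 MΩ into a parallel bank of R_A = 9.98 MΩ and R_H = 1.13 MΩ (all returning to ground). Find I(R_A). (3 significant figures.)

Equivalent of the parallel group: R_p = 1.015 MΩ.
V_A by voltage divider: V_A = 4.57 × 1.015/(1.90 + 1.015) = 1.591 V.
Branch current I = V_A/R_A = 1.591/9.98 = 0.1595 µA.

I ≈ 0.159 µA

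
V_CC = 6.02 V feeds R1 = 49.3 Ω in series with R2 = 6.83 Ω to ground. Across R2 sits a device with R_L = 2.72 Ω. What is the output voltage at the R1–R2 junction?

First combine the lower leg with the load: R2 ‖ R_L = 1.945 Ω.
Now apply the divider: V_out = 6.02 × 0.03796 = 0.2285 V.

V_out ≈ 0.229 V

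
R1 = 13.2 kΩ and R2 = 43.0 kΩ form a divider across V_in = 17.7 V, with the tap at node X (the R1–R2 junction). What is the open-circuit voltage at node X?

Open-circuit (no load on X): V_th = V_in · R2/(R1 + R2) = 17.7 × 43.0/(13.20 + 43.0) = 13.54 V.

V_th ≈ 13.5 V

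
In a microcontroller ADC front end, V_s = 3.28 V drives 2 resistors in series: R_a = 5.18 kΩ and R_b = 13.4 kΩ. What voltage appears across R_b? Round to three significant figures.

Series total: ΣR = 5.18 + 13.4 = 18.58 kΩ.
Voltage divider: V = V_s · (13.40 / 18.58) = 3.28 × 0.7212 = 2.366 V.

V ≈ 2.37 V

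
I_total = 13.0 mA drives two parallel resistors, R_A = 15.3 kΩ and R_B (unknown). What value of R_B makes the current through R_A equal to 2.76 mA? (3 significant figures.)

The fraction through R_A equals R_B/(R_A+R_B).
2.76/13.0 = R_B/(R_A + R_B) → R_B = R_A · (0.2123)/(1 − 0.2123) = 15.3 × 0.2695 = 4.124 kΩ.

R_B ≈ 4.12 kΩ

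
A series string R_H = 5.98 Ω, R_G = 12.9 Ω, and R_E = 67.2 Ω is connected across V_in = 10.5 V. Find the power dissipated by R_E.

The common current is I = 10.5/86.08 = 0.1220 A.
P(R_E) = I²·R_E = (0.1220)² × 67.2 = 0.9999 W.

P ≈ 1.00 W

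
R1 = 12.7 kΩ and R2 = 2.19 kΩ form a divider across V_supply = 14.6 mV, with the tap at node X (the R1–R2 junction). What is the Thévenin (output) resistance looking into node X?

With V_supply suppressed (replaced by a short), R_th = R1 ‖ R2 = (12.70 × 2.19)/(12.70 + 2.19) = 1.868 kΩ.

R_th ≈ 1.87 kΩ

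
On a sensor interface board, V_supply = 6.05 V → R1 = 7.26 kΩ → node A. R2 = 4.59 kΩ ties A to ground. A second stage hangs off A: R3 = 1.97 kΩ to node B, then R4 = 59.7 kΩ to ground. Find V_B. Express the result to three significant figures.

Looking into the second stage from A: R3 + R4 = 61.67 kΩ appears in parallel with R2.
R2 ‖ (R3+R4) = 4.272 kΩ.
So V_A = 6.05 × 0.3704 = 2.241 V.
Stage 2 is unloaded, so V_B = V_A · R4/(R3+R4) = 2.241 × 59.7/61.67 = 2.170 V.

V_B ≈ 2.17 V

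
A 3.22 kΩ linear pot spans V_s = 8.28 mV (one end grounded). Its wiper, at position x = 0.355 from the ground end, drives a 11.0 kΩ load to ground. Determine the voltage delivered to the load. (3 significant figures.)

V_out ≈ 2.75 mV

Lower segment x·R_p = 1.143 kΩ; upper segment (1−x)·R_p = 2.077 kΩ.
R_L loads the lower segment: effective lower R = 1.035 kΩ.
Loaded-divider output: V_out = 8.28 × 0.3327 = 2.755 mV.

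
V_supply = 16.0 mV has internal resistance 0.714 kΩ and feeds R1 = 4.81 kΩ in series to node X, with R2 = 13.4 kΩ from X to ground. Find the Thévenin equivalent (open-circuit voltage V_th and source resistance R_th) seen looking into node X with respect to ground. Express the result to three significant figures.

V_th ≈ 11.3 mV, R_th ≈ 3.91 kΩ

R1' = 0.714 + 4.81 = 5.524 kΩ (source resistance + R1).
Open-circuit (no load on X): V_th = V_supply · R2/(R1' + R2) = 16.0 × 13.4/(5.524 + 13.4) = 11.33 mV.
Looking into X with the source shorted: R_th = R1'·R2/(R1'+R2) = 5.524 × 13.4/18.92 = 3.912 kΩ.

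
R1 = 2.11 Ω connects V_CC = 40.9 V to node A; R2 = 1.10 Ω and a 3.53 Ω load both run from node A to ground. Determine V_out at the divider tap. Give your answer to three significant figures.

R2 ‖ R_L = (1.10 × 3.53)/(1.10 + 3.53) = 0.8387 Ω.
Voltage divider with the loaded lower leg: V_out = 40.9 × 0.8387/(2.11 + 0.8387) = 40.9 × 0.2844 = 11.63 V.
(Unloaded it would be 14.0 V; the load pulls it down.)

V_out ≈ 11.6 V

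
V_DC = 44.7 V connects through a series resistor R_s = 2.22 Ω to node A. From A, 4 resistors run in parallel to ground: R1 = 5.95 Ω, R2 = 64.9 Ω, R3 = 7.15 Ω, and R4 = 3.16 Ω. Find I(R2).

I ≈ 0.285 A

Equivalent of the parallel group: R_p = 1.563 Ω.
Node voltage V_A = V_DC · R_p/(R_s + R_p) = 44.7 × 0.4132 = 18.47 V.
I(R2) = V_A / R2 = 18.47/64.9 = 0.2846 A.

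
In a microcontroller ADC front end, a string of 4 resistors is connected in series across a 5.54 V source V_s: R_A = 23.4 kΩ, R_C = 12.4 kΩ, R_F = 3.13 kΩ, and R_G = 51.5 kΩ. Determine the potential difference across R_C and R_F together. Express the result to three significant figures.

V ≈ 0.951 V

Series total: ΣR = 23.4 + 12.4 + 3.13 + 51.5 = 90.43 kΩ.
R_{R_C..R_F} = 12.4 + 3.13 = 15.53 kΩ.
V = V_s · R/ΣR = 5.54 × 0.1717 = 0.9514 V.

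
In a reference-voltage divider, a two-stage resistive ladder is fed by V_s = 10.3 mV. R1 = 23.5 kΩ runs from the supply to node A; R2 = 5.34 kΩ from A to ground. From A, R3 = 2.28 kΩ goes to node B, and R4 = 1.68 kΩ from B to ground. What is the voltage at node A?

V_A ≈ 0.909 mV

Looking into the second stage from A: R3 + R4 = 3.960 kΩ appears in parallel with R2.
R2 ‖ (R3+R4) = 2.274 kΩ.
So V_A = 10.3 × 0.08822 = 0.9087 mV.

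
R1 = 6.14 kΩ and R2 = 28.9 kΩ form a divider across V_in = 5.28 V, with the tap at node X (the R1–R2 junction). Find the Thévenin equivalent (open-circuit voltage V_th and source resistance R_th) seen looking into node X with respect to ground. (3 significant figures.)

V_th is the unloaded tap voltage: V_in · R2/(R1+R2) = 5.28 × 0.8248 = 4.355 V.
With V_in suppressed (replaced by a short), R_th = R1 ‖ R2 = (6.140 × 28.9)/(6.140 + 28.9) = 5.064 kΩ.

V_th ≈ 4.35 V, R_th ≈ 5.06 kΩ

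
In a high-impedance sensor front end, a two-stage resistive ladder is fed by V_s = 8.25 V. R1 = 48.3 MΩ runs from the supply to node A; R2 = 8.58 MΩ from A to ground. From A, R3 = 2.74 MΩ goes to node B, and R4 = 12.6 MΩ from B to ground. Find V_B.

Node A sees R2 in parallel with the series input of stage 2, R3 + R4 = 15.34 MΩ.
R2 ‖ (R3+R4) = 5.502 MΩ.
So V_A = 8.25 × 0.1023 = 0.8437 V.
V_B = V_A × 0.8214 = 0.6930 V.

V_B ≈ 0.693 V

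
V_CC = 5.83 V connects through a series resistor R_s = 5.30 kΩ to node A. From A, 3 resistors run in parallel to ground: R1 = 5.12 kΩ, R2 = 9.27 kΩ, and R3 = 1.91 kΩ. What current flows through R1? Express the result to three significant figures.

Equivalent of the parallel group: R_p = 1.210 kΩ.
V_A by voltage divider: V_A = 5.83 × 1.210/(5.30 + 1.210) = 1.083 V.
Branch current I = V_A/R1 = 1.083/5.12 = 0.2116 mA.
(Check via current divider: I_total = 0.8956 mA; share G_k/ΣG = 0.2362 → same result.)

I ≈ 0.212 mA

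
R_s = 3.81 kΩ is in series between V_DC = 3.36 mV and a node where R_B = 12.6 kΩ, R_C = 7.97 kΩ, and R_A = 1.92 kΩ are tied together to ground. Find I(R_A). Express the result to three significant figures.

I ≈ 0.465 µA

Parallel bank: R_p = 1/(1/12.6 + 1/7.97 + 1/1.92) = 1.378 kΩ.
Node voltage V_A = V_DC · R_p/(R_s + R_p) = 3.36 × 0.2656 = 0.8925 mV.
Branch current I = V_A/R_A = 0.8925/1.92 = 0.4648 µA.
(Check via current divider: I_total = 0.6476 µA; share G_k/ΣG = 0.7177 → same result.)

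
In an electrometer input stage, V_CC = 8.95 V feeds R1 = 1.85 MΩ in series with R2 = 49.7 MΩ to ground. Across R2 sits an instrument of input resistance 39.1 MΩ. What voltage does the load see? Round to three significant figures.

V_out ≈ 8.25 V

First combine the lower leg with the load: R2 ‖ R_L = 21.88 MΩ.
Then V_out = V_CC · R2'/(R1 + R2') = 8.95 × 21.88/23.73 = 8.252 V.
(Unloaded it would be 8.63 V; the load pulls it down.)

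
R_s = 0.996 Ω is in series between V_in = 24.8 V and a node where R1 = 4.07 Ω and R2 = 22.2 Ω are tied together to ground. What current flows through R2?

I ≈ 0.866 A

Combine the parallel branches: R_p = (1/4.07 + 1/22.2)⁻¹ = 3.439 Ω.
Node voltage V_A = V_in · R_p/(R_s + R_p) = 24.8 × 0.7754 = 19.23 V.
I(R2) = V_A / R2 = 19.23/22.2 = 0.8663 A.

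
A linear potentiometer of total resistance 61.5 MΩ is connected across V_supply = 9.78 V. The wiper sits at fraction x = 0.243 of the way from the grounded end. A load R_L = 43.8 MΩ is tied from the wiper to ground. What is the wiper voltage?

V_out ≈ 1.89 V

Split the track: R_lower = x·R_p = 14.94 MΩ, R_upper = (1−x)·R_p = 46.56 MΩ.
Lower segment in parallel with the load: 14.94 ‖ 43.8 = 11.14 MΩ.
Loaded-divider output: V_out = 9.78 × 0.1931 = 1.889 V.
(Unloaded: V_out = x·V_supply = 2.38 V.)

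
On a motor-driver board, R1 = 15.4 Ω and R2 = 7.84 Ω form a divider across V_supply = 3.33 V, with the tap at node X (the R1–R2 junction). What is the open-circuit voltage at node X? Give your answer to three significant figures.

V_th is the unloaded tap voltage: V_supply · R2/(R1+R2) = 3.33 × 0.3373 = 1.123 V.

V_th ≈ 1.12 V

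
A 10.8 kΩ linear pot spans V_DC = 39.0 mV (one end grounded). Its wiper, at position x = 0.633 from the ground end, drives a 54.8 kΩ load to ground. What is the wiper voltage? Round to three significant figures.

V_out ≈ 23.6 mV

The pot divides into 3.964 kΩ above the wiper and 6.836 kΩ below.
(x·R_p) ‖ R_L = 6.078 kΩ.
Then V_out = V_DC · 6.078/(3.964 + 6.078) = 23.61 mV.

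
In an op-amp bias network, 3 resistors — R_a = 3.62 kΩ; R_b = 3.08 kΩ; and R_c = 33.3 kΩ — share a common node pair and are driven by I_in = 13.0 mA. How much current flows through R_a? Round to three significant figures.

I ≈ 5.69 mA

ΣG = 1/3.62 + 1/3.08 + 1/33.3 = 0.6309.
R_a takes the fraction G_k/ΣG = 0.2762/0.6309 = 0.4378, so I = 13.0 × 0.4378 = 5.692 mA.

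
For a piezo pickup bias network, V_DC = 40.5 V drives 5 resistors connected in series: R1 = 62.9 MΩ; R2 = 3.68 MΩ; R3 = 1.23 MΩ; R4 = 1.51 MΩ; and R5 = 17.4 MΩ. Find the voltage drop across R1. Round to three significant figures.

ΣR = 62.9 + 3.68 + 1.23 + 1.51 + 17.4 = 86.72 MΩ.
Voltage divider: V = V_DC · (62.90 / 86.72) = 40.5 × 0.7253 = 29.38 V.

V ≈ 29.4 V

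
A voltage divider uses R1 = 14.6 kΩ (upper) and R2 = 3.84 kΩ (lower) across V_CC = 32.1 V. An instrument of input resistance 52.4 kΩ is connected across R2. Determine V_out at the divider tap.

R2 ‖ R_L = (3.84 × 52.4)/(3.84 + 52.4) = 3.578 kΩ.
Now apply the divider: V_out = 32.1 × 0.1968 = 6.318 V.

V_out ≈ 6.32 V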